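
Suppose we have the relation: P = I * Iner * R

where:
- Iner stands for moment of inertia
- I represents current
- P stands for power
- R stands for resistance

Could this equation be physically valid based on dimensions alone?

No

Iner (moment of inertia) has dimensions [L^2 M].
I (current) has dimensions [I].
P (power) has dimensions [L^2 M T^-3].
R (resistance) has dimensions [I^-2 L^2 M T^-3].

Left side: [L^2 M T^-3]
Right side: [I^-1 L^4 M^2 T^-3]

The two sides have different dimensions, so the equation is NOT dimensionally consistent.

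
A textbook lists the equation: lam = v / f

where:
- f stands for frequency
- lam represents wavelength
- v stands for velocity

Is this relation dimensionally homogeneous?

Yes

f (frequency) has dimensions [T^-1].
lam (wavelength) has dimensions [L].
v (velocity) has dimensions [L T^-1].

Left side: [L]
Right side: [L]

Both sides have the same dimensions, so the equation is dimensionally consistent.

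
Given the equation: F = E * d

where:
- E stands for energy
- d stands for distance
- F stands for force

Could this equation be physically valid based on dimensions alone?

No

E (energy) has dimensions [L^2 M T^-2].
d (distance) has dimensions [L].
F (force) has dimensions [L M T^-2].

Left side: [L M T^-2]
Right side: [L^3 M T^-2]

The two sides have different dimensions, so the equation is NOT dimensionally consistent.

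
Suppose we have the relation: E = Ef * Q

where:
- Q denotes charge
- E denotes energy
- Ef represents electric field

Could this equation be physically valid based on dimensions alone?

No

Q (charge) has dimensions [I T].
E (energy) has dimensions [L^2 M T^-2].
Ef (electric field) has dimensions [I^-1 L M T^-3].

Left side: [L^2 M T^-2]
Right side: [L M T^-2]

The two sides have different dimensions, so the equation is NOT dimensionally consistent.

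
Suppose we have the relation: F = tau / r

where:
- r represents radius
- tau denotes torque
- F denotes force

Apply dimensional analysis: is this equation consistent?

Yes

r (radius) has dimensions [L].
tau (torque) has dimensions [L^2 M T^-2].
F (force) has dimensions [L M T^-2].

Left side: [L M T^-2]
Right side: [L M T^-2]

Both sides have the same dimensions, so the equation is dimensionally consistent.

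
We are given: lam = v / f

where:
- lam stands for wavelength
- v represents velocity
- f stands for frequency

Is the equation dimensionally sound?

Yes

lam (wavelength) has dimensions [L].
v (velocity) has dimensions [L T^-1].
f (frequency) has dimensions [T^-1].

Left side: [L]
Right side: [L]

Both sides have the same dimensions, so the equation is dimensionally consistent.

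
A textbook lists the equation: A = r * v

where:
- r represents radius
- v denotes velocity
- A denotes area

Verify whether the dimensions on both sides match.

No

r (radius) has dimensions [L].
v (velocity) has dimensions [L T^-1].
A (area) has dimensions [L^2].

Left side: [L^2]
Right side: [L^2 T^-1]

The two sides have different dimensions, so the equation is NOT dimensionally consistent.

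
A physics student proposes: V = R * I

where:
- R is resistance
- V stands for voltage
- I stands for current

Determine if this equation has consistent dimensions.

Yes

R (resistance) has dimensions [I^-2 L^2 M T^-3].
V (voltage) has dimensions [I^-1 L^2 M T^-3].
I (current) has dimensions [I].

Left side: [I^-1 L^2 M T^-3]
Right side: [I^-1 L^2 M T^-3]

Both sides have the same dimensions, so the equation is dimensionally consistent.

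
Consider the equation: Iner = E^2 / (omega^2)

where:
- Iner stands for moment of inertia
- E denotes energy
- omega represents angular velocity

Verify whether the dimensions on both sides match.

No

Iner (moment of inertia) has dimensions [L^2 M].
E (energy) has dimensions [L^2 M T^-2].
omega (angular velocity) has dimensions [T^-1].

Left side: [L^2 M]
Right side: [L^4 M^2 T^-2]

The two sides have different dimensions, so the equation is NOT dimensionally consistent.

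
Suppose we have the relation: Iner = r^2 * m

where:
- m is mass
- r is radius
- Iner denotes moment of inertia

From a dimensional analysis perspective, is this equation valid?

Yes

m (mass) has dimensions [M].
r (radius) has dimensions [L].
Iner (moment of inertia) has dimensions [L^2 M].

Left side: [L^2 M]
Right side: [L^2 M]

Both sides have the same dimensions, so the equation is dimensionally consistent.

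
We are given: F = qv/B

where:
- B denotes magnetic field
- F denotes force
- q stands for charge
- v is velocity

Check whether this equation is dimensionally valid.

No

B (magnetic field) has dimensions [I^-1 M T^-2].
F (force) has dimensions [L M T^-2].
q (charge) has dimensions [I T].
v (velocity) has dimensions [L T^-1].

Left side: [L M T^-2]
Right side: [I^2 L M^-1 T^2]

The two sides have different dimensions, so the equation is NOT dimensionally consistent.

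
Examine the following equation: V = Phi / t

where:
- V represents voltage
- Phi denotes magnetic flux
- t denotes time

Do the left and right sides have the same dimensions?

Yes

V (voltage) has dimensions [I^-1 L^2 M T^-3].
Phi (magnetic flux) has dimensions [I^-1 L^2 M T^-2].
t (time) has dimensions [T].

Left side: [I^-1 L^2 M T^-3]
Right side: [I^-1 L^2 M T^-3]

Both sides have the same dimensions, so the equation is dimensionally consistent.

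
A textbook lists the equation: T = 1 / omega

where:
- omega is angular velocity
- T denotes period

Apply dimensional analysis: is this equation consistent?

Yes

omega (angular velocity) has dimensions [T^-1].
T (period) has dimensions [T].

Left side: [T]
Right side: [T]

Both sides have the same dimensions, so the equation is dimensionally consistent.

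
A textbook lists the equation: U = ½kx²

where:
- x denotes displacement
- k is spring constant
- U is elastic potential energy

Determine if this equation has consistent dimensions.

Yes

x (displacement) has dimensions [L].
k (spring constant) has dimensions [M T^-2].
U (elastic potential energy) has dimensions [L^2 M T^-2].

Left side: [L^2 M T^-2]
Right side: [L^2 M T^-2]

Both sides have the same dimensions, so the equation is dimensionally consistent.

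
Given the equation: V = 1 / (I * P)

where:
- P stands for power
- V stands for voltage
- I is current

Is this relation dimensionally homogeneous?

No

P (power) has dimensions [L^2 M T^-3].
V (voltage) has dimensions [I^-1 L^2 M T^-3].
I (current) has dimensions [I].

Left side: [I^-1 L^2 M T^-3]
Right side: [I^-1 L^-2 M^-1 T^3]

The two sides have different dimensions, so the equation is NOT dimensionally consistent.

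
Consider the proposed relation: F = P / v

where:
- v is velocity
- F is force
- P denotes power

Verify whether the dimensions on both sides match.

Yes

v (velocity) has dimensions [L T^-1].
F (force) has dimensions [L M T^-2].
P (power) has dimensions [L^2 M T^-3].

Left side: [L M T^-2]
Right side: [L M T^-2]

Both sides have the same dimensions, so the equation is dimensionally consistent.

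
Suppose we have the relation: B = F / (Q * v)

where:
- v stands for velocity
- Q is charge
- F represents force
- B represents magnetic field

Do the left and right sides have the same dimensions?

Yes

v (velocity) has dimensions [L T^-1].
Q (charge) has dimensions [I T].
F (force) has dimensions [L M T^-2].
B (magnetic field) has dimensions [I^-1 M T^-2].

Left side: [I^-1 M T^-2]
Right side: [I^-1 M T^-2]

Both sides have the same dimensions, so the equation is dimensionally consistent.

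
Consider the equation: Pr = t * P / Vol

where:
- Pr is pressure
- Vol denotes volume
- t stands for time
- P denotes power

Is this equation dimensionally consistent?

Yes

Pr (pressure) has dimensions [L^-1 M T^-2].
Vol (volume) has dimensions [L^3].
t (time) has dimensions [T].
P (power) has dimensions [L^2 M T^-3].

Left side: [L^-1 M T^-2]
Right side: [L^-1 M T^-2]

Both sides have the same dimensions, so the equation is dimensionally consistent.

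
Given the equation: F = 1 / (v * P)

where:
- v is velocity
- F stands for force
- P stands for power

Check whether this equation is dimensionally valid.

No

v (velocity) has dimensions [L T^-1].
F (force) has dimensions [L M T^-2].
P (power) has dimensions [L^2 M T^-3].

Left side: [L M T^-2]
Right side: [L^-3 M^-1 T^4]

The two sides have different dimensions, so the equation is NOT dimensionally consistent.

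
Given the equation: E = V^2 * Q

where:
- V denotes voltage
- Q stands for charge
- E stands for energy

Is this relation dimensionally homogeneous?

No

V (voltage) has dimensions [I^-1 L^2 M T^-3].
Q (charge) has dimensions [I T].
E (energy) has dimensions [L^2 M T^-2].

Left side: [L^2 M T^-2]
Right side: [I^-1 L^4 M^2 T^-5]

The two sides have different dimensions, so the equation is NOT dimensionally consistent.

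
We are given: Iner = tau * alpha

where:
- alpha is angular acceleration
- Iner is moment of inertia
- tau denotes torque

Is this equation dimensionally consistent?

No

alpha (angular acceleration) has dimensions [T^-2].
Iner (moment of inertia) has dimensions [L^2 M].
tau (torque) has dimensions [L^2 M T^-2].

Left side: [L^2 M]
Right side: [L^2 M T^-4]

The two sides have different dimensions, so the equation is NOT dimensionally consistent.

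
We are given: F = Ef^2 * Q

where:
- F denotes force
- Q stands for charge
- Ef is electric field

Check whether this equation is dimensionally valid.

No

F (force) has dimensions [L M T^-2].
Q (charge) has dimensions [I T].
Ef (electric field) has dimensions [I^-1 L M T^-3].

Left side: [L M T^-2]
Right side: [I^-1 L^2 M^2 T^-5]

The two sides have different dimensions, so the equation is NOT dimensionally consistent.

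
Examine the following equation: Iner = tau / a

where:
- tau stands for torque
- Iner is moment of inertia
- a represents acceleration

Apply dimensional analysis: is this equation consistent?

No

tau (torque) has dimensions [L^2 M T^-2].
Iner (moment of inertia) has dimensions [L^2 M].
a (acceleration) has dimensions [L T^-2].

Left side: [L^2 M]
Right side: [L M]

The two sides have different dimensions, so the equation is NOT dimensionally consistent.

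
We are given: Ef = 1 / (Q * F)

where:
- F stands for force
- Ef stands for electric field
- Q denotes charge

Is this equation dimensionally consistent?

No

F (force) has dimensions [L M T^-2].
Ef (electric field) has dimensions [I^-1 L M T^-3].
Q (charge) has dimensions [I T].

Left side: [I^-1 L M T^-3]
Right side: [I^-1 L^-1 M^-1 T]

The two sides have different dimensions, so the equation is NOT dimensionally consistent.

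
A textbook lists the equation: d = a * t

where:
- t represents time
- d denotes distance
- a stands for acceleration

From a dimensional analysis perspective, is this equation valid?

No

t (time) has dimensions [T].
d (distance) has dimensions [L].
a (acceleration) has dimensions [L T^-2].

Left side: [L]
Right side: [L T^-1]

The two sides have different dimensions, so the equation is NOT dimensionally consistent.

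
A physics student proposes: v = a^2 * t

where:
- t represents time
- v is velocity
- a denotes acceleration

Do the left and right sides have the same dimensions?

No

t (time) has dimensions [T].
v (velocity) has dimensions [L T^-1].
a (acceleration) has dimensions [L T^-2].

Left side: [L T^-1]
Right side: [L^2 T^-3]

The two sides have different dimensions, so the equation is NOT dimensionally consistent.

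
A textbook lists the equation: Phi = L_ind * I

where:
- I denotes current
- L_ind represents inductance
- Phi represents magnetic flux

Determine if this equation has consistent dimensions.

Yes

I (current) has dimensions [I].
L_ind (inductance) has dimensions [I^-2 L^2 M T^-2].
Phi (magnetic flux) has dimensions [I^-1 L^2 M T^-2].

Left side: [I^-1 L^2 M T^-2]
Right side: [I^-1 L^2 M T^-2]

Both sides have the same dimensions, so the equation is dimensionally consistent.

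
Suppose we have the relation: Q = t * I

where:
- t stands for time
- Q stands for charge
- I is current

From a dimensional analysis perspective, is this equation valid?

Yes

t (time) has dimensions [T].
Q (charge) has dimensions [I T].
I (current) has dimensions [I].

Left side: [I T]
Right side: [I T]

Both sides have the same dimensions, so the equation is dimensionally consistent.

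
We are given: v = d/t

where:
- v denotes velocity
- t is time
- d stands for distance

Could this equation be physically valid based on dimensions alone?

Yes

v (velocity) has dimensions [L T^-1].
t (time) has dimensions [T].
d (distance) has dimensions [L].

Left side: [L T^-1]
Right side: [L T^-1]

Both sides have the same dimensions, so the equation is dimensionally consistent.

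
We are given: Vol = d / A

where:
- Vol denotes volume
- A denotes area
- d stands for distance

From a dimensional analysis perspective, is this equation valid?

No

Vol (volume) has dimensions [L^3].
A (area) has dimensions [L^2].
d (distance) has dimensions [L].

Left side: [L^3]
Right side: [L^-1]

The two sides have different dimensions, so the equation is NOT dimensionally consistent.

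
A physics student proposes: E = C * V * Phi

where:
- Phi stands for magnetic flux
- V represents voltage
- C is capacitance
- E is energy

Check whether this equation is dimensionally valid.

No

Phi (magnetic flux) has dimensions [I^-1 L^2 M T^-2].
V (voltage) has dimensions [I^-1 L^2 M T^-3].
C (capacitance) has dimensions [I^2 L^-2 M^-1 T^4].
E (energy) has dimensions [L^2 M T^-2].

Left side: [L^2 M T^-2]
Right side: [L^2 M T^-1]

The two sides have different dimensions, so the equation is NOT dimensionally consistent.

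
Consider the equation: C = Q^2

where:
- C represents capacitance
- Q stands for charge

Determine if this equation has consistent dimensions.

No

C (capacitance) has dimensions [I^2 L^-2 M^-1 T^4].
Q (charge) has dimensions [I T].

Left side: [I^2 L^-2 M^-1 T^4]
Right side: [I^2 T^2]

The two sides have different dimensions, so the equation is NOT dimensionally consistent.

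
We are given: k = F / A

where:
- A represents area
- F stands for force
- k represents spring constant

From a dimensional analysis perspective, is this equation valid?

No

A (area) has dimensions [L^2].
F (force) has dimensions [L M T^-2].
k (spring constant) has dimensions [M T^-2].

Left side: [M T^-2]
Right side: [L^-1 M T^-2]

The two sides have different dimensions, so the equation is NOT dimensionally consistent.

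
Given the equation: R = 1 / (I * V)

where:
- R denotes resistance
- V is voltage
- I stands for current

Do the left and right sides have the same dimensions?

No

R (resistance) has dimensions [I^-2 L^2 M T^-3].
V (voltage) has dimensions [I^-1 L^2 M T^-3].
I (current) has dimensions [I].

Left side: [I^-2 L^2 M T^-3]
Right side: [L^-2 M^-1 T^3]

The two sides have different dimensions, so the equation is NOT dimensionally consistent.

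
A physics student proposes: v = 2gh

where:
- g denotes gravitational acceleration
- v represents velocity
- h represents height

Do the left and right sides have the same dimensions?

No

g (gravitational acceleration) has dimensions [L T^-2].
v (velocity) has dimensions [L T^-1].
h (height) has dimensions [L].

Left side: [L T^-1]
Right side: [L^2 T^-2]

The two sides have different dimensions, so the equation is NOT dimensionally consistent.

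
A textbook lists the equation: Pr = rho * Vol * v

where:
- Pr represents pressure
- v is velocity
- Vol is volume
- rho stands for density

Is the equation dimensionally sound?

No

Pr (pressure) has dimensions [L^-1 M T^-2].
v (velocity) has dimensions [L T^-1].
Vol (volume) has dimensions [L^3].
rho (density) has dimensions [L^-3 M].

Left side: [L^-1 M T^-2]
Right side: [L M T^-1]

The two sides have different dimensions, so the equation is NOT dimensionally consistent.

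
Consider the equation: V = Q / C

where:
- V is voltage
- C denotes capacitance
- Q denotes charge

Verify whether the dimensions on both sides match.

Yes

V (voltage) has dimensions [I^-1 L^2 M T^-3].
C (capacitance) has dimensions [I^2 L^-2 M^-1 T^4].
Q (charge) has dimensions [I T].

Left side: [I^-1 L^2 M T^-3]
Right side: [I^-1 L^2 M T^-3]

Both sides have the same dimensions, so the equation is dimensionally consistent.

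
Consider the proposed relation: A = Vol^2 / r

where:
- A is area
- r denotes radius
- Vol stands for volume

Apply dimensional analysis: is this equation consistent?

No

A (area) has dimensions [L^2].
r (radius) has dimensions [L].
Vol (volume) has dimensions [L^3].

Left side: [L^2]
Right side: [L^5]

The two sides have different dimensions, so the equation is NOT dimensionally consistent.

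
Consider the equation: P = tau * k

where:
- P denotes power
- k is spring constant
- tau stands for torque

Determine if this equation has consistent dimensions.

No

P (power) has dimensions [L^2 M T^-3].
k (spring constant) has dimensions [M T^-2].
tau (torque) has dimensions [L^2 M T^-2].

Left side: [L^2 M T^-3]
Right side: [L^2 M^2 T^-4]

The two sides have different dimensions, so the equation is NOT dimensionally consistent.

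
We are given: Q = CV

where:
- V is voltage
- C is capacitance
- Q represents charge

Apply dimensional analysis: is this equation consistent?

Yes

V (voltage) has dimensions [I^-1 L^2 M T^-3].
C (capacitance) has dimensions [I^2 L^-2 M^-1 T^4].
Q (charge) has dimensions [I T].

Left side: [I T]
Right side: [I T]

Both sides have the same dimensions, so the equation is dimensionally consistent.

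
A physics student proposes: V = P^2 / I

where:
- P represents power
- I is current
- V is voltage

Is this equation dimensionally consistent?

No

P (power) has dimensions [L^2 M T^-3].
I (current) has dimensions [I].
V (voltage) has dimensions [I^-1 L^2 M T^-3].

Left side: [I^-1 L^2 M T^-3]
Right side: [I^-1 L^4 M^2 T^-6]

The two sides have different dimensions, so the equation is NOT dimensionally consistent.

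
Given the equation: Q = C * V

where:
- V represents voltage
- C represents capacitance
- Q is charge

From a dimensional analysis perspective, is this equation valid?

Yes

V (voltage) has dimensions [I^-1 L^2 M T^-3].
C (capacitance) has dimensions [I^2 L^-2 M^-1 T^4].
Q (charge) has dimensions [I T].

Left side: [I T]
Right side: [I T]

Both sides have the same dimensions, so the equation is dimensionally consistent.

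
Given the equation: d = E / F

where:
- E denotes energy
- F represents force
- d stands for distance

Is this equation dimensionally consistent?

Yes

E (energy) has dimensions [L^2 M T^-2].
F (force) has dimensions [L M T^-2].
d (distance) has dimensions [L].

Left side: [L]
Right side: [L]

Both sides have the same dimensions, so the equation is dimensionally consistent.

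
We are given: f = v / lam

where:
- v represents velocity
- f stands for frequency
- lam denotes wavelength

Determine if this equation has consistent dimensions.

Yes

v (velocity) has dimensions [L T^-1].
f (frequency) has dimensions [T^-1].
lam (wavelength) has dimensions [L].

Left side: [T^-1]
Right side: [T^-1]

Both sides have the same dimensions, so the equation is dimensionally consistent.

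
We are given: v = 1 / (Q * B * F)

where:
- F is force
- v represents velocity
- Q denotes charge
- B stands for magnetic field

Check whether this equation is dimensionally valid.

No

F (force) has dimensions [L M T^-2].
v (velocity) has dimensions [L T^-1].
Q (charge) has dimensions [I T].
B (magnetic field) has dimensions [I^-1 M T^-2].

Left side: [L T^-1]
Right side: [L^-1 M^-2 T^3]

The two sides have different dimensions, so the equation is NOT dimensionally consistent.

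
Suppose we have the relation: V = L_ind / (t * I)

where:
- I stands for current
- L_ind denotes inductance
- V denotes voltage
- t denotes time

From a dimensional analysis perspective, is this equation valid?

No

I (current) has dimensions [I].
L_ind (inductance) has dimensions [I^-2 L^2 M T^-2].
V (voltage) has dimensions [I^-1 L^2 M T^-3].
t (time) has dimensions [T].

Left side: [I^-1 L^2 M T^-3]
Right side: [I^-3 L^2 M T^-3]

The two sides have different dimensions, so the equation is NOT dimensionally consistent.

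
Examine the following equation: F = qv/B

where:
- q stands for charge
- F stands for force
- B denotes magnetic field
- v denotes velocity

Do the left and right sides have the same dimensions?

No

q (charge) has dimensions [I T].
F (force) has dimensions [L M T^-2].
B (magnetic field) has dimensions [I^-1 M T^-2].
v (velocity) has dimensions [L T^-1].

Left side: [L M T^-2]
Right side: [I^2 L M^-1 T^2]

The two sides have different dimensions, so the equation is NOT dimensionally consistent.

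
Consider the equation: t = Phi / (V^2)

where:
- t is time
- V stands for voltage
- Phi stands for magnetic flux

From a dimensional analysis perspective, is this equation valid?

No

t (time) has dimensions [T].
V (voltage) has dimensions [I^-1 L^2 M T^-3].
Phi (magnetic flux) has dimensions [I^-1 L^2 M T^-2].

Left side: [T]
Right side: [I L^-2 M^-1 T^4]

The two sides have different dimensions, so the equation is NOT dimensionally consistent.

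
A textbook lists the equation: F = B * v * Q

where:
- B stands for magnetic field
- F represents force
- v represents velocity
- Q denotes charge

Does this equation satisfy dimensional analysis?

Yes

B (magnetic field) has dimensions [I^-1 M T^-2].
F (force) has dimensions [L M T^-2].
v (velocity) has dimensions [L T^-1].
Q (charge) has dimensions [I T].

Left side: [L M T^-2]
Right side: [L M T^-2]

Both sides have the same dimensions, so the equation is dimensionally consistent.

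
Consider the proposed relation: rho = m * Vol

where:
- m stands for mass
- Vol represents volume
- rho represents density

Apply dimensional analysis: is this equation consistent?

No

m (mass) has dimensions [M].
Vol (volume) has dimensions [L^3].
rho (density) has dimensions [L^-3 M].

Left side: [L^-3 M]
Right side: [L^3 M]

The two sides have different dimensions, so the equation is NOT dimensionally consistent.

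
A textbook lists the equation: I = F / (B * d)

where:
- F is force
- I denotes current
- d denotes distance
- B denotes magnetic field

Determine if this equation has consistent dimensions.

Yes

F (force) has dimensions [L M T^-2].
I (current) has dimensions [I].
d (distance) has dimensions [L].
B (magnetic field) has dimensions [I^-1 M T^-2].

Left side: [I]
Right side: [I]

Both sides have the same dimensions, so the equation is dimensionally consistent.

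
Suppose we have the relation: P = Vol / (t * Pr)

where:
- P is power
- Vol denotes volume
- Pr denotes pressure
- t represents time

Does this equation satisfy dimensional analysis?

No

P (power) has dimensions [L^2 M T^-3].
Vol (volume) has dimensions [L^3].
Pr (pressure) has dimensions [L^-1 M T^-2].
t (time) has dimensions [T].

Left side: [L^2 M T^-3]
Right side: [L^4 M^-1 T]

The two sides have different dimensions, so the equation is NOT dimensionally consistent.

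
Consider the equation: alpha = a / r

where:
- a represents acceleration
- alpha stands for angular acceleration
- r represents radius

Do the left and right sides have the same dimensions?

Yes

a (acceleration) has dimensions [L T^-2].
alpha (angular acceleration) has dimensions [T^-2].
r (radius) has dimensions [L].

Left side: [T^-2]
Right side: [T^-2]

Both sides have the same dimensions, so the equation is dimensionally consistent.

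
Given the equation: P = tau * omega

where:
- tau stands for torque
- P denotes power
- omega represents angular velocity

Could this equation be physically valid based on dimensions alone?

Yes

tau (torque) has dimensions [L^2 M T^-2].
P (power) has dimensions [L^2 M T^-3].
omega (angular velocity) has dimensions [T^-1].

Left side: [L^2 M T^-3]
Right side: [L^2 M T^-3]

Both sides have the same dimensions, so the equation is dimensionally consistent.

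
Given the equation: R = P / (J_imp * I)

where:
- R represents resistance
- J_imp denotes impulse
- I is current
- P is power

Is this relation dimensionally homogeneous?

No

R (resistance) has dimensions [I^-2 L^2 M T^-3].
J_imp (impulse) has dimensions [L M T^-1].
I (current) has dimensions [I].
P (power) has dimensions [L^2 M T^-3].

Left side: [I^-2 L^2 M T^-3]
Right side: [I^-1 L T^-2]

The two sides have different dimensions, so the equation is NOT dimensionally consistent.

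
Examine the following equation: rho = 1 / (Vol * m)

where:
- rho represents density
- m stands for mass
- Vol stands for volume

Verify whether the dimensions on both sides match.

No

rho (density) has dimensions [L^-3 M].
m (mass) has dimensions [M].
Vol (volume) has dimensions [L^3].

Left side: [L^-3 M]
Right side: [L^-3 M^-1]

The two sides have different dimensions, so the equation is NOT dimensionally consistent.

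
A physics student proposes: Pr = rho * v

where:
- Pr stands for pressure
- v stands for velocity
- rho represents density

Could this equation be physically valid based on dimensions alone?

No

Pr (pressure) has dimensions [L^-1 M T^-2].
v (velocity) has dimensions [L T^-1].
rho (density) has dimensions [L^-3 M].

Left side: [L^-1 M T^-2]
Right side: [L^-2 M T^-1]

The two sides have different dimensions, so the equation is NOT dimensionally consistent.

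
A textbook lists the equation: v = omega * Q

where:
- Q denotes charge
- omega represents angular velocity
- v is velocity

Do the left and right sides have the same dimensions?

No

Q (charge) has dimensions [I T].
omega (angular velocity) has dimensions [T^-1].
v (velocity) has dimensions [L T^-1].

Left side: [L T^-1]
Right side: [I]

The two sides have different dimensions, so the equation is NOT dimensionally consistent.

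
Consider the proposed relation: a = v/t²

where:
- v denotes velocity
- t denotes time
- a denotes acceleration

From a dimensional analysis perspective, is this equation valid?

No

v (velocity) has dimensions [L T^-1].
t (time) has dimensions [T].
a (acceleration) has dimensions [L T^-2].

Left side: [L T^-2]
Right side: [L T^-3]

The two sides have different dimensions, so the equation is NOT dimensionally consistent.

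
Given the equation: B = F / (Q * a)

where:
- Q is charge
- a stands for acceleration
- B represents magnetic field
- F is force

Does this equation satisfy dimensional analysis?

No

Q (charge) has dimensions [I T].
a (acceleration) has dimensions [L T^-2].
B (magnetic field) has dimensions [I^-1 M T^-2].
F (force) has dimensions [L M T^-2].

Left side: [I^-1 M T^-2]
Right side: [I^-1 M T^-1]

The two sides have different dimensions, so the equation is NOT dimensionally consistent.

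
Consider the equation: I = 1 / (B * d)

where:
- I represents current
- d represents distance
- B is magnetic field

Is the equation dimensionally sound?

No

I (current) has dimensions [I].
d (distance) has dimensions [L].
B (magnetic field) has dimensions [I^-1 M T^-2].

Left side: [I]
Right side: [I L^-1 M^-1 T^2]

The two sides have different dimensions, so the equation is NOT dimensionally consistent.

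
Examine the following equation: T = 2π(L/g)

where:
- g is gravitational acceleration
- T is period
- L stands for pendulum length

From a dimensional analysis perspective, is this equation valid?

No

g (gravitational acceleration) has dimensions [L T^-2].
T (period) has dimensions [T].
L (pendulum length) has dimensions [L].

Left side: [T]
Right side: [T^2]

The two sides have different dimensions, so the equation is NOT dimensionally consistent.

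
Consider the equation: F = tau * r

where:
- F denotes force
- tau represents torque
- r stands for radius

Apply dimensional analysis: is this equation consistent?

No

F (force) has dimensions [L M T^-2].
tau (torque) has dimensions [L^2 M T^-2].
r (radius) has dimensions [L].

Left side: [L M T^-2]
Right side: [L^3 M T^-2]

The two sides have different dimensions, so the equation is NOT dimensionally consistent.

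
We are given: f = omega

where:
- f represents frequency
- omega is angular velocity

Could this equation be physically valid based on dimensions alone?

Yes

f (frequency) has dimensions [T^-1].
omega (angular velocity) has dimensions [T^-1].

Left side: [T^-1]
Right side: [T^-1]

Both sides have the same dimensions, so the equation is dimensionally consistent.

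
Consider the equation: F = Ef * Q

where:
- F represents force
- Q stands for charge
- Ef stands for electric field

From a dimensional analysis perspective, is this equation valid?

Yes

F (force) has dimensions [L M T^-2].
Q (charge) has dimensions [I T].
Ef (electric field) has dimensions [I^-1 L M T^-3].

Left side: [L M T^-2]
Right side: [L M T^-2]

Both sides have the same dimensions, so the equation is dimensionally consistent.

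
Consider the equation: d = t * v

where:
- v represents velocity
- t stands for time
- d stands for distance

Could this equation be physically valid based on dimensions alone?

Yes

v (velocity) has dimensions [L T^-1].
t (time) has dimensions [T].
d (distance) has dimensions [L].

Left side: [L]
Right side: [L]

Both sides have the same dimensions, so the equation is dimensionally consistent.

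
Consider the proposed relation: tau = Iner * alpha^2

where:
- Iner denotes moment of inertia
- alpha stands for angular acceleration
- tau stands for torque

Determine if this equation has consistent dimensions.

No

Iner (moment of inertia) has dimensions [L^2 M].
alpha (angular acceleration) has dimensions [T^-2].
tau (torque) has dimensions [L^2 M T^-2].

Left side: [L^2 M T^-2]
Right side: [L^2 M T^-4]

The two sides have different dimensions, so the equation is NOT dimensionally consistent.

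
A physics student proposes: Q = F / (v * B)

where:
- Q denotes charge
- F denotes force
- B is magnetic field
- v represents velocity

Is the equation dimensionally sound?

Yes

Q (charge) has dimensions [I T].
F (force) has dimensions [L M T^-2].
B (magnetic field) has dimensions [I^-1 M T^-2].
v (velocity) has dimensions [L T^-1].

Left side: [I T]
Right side: [I T]

Both sides have the same dimensions, so the equation is dimensionally consistent.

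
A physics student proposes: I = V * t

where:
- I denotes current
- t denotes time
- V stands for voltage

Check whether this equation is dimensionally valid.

No

I (current) has dimensions [I].
t (time) has dimensions [T].
V (voltage) has dimensions [I^-1 L^2 M T^-3].

Left side: [I]
Right side: [I^-1 L^2 M T^-2]

The two sides have different dimensions, so the equation is NOT dimensionally consistent.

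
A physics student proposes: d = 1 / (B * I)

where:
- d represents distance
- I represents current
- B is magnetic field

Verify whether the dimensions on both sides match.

No

d (distance) has dimensions [L].
I (current) has dimensions [I].
B (magnetic field) has dimensions [I^-1 M T^-2].

Left side: [L]
Right side: [M^-1 T^2]

The two sides have different dimensions, so the equation is NOT dimensionally consistent.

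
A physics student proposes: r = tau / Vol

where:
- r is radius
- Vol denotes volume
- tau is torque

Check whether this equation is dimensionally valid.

No

r (radius) has dimensions [L].
Vol (volume) has dimensions [L^3].
tau (torque) has dimensions [L^2 M T^-2].

Left side: [L]
Right side: [L^-1 M T^-2]

The two sides have different dimensions, so the equation is NOT dimensionally consistent.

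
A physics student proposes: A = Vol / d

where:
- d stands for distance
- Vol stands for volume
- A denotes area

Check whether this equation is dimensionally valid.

Yes

d (distance) has dimensions [L].
Vol (volume) has dimensions [L^3].
A (area) has dimensions [L^2].

Left side: [L^2]
Right side: [L^2]

Both sides have the same dimensions, so the equation is dimensionally consistent.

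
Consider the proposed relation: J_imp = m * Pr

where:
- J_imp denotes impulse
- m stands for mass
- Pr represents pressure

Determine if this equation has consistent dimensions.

No

J_imp (impulse) has dimensions [L M T^-1].
m (mass) has dimensions [M].
Pr (pressure) has dimensions [L^-1 M T^-2].

Left side: [L M T^-1]
Right side: [L^-1 M^2 T^-2]

The two sides have different dimensions, so the equation is NOT dimensionally consistent.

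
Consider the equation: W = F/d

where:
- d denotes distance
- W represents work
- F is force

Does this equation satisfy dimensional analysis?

No

d (distance) has dimensions [L].
W (work) has dimensions [L^2 M T^-2].
F (force) has dimensions [L M T^-2].

Left side: [L^2 M T^-2]
Right side: [M T^-2]

The two sides have different dimensions, so the equation is NOT dimensionally consistent.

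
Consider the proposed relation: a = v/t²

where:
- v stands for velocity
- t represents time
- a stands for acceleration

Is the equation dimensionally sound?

No

v (velocity) has dimensions [L T^-1].
t (time) has dimensions [T].
a (acceleration) has dimensions [L T^-2].

Left side: [L T^-2]
Right side: [L T^-3]

The two sides have different dimensions, so the equation is NOT dimensionally consistent.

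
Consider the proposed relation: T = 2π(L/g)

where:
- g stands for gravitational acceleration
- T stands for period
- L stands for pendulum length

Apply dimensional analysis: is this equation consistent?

No

g (gravitational acceleration) has dimensions [L T^-2].
T (period) has dimensions [T].
L (pendulum length) has dimensions [L].

Left side: [T]
Right side: [T^2]

The two sides have different dimensions, so the equation is NOT dimensionally consistent.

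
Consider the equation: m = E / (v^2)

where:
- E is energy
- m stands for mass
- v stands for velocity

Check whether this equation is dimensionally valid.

Yes

E (energy) has dimensions [L^2 M T^-2].
m (mass) has dimensions [M].
v (velocity) has dimensions [L T^-1].

Left side: [M]
Right side: [M]

Both sides have the same dimensions, so the equation is dimensionally consistent.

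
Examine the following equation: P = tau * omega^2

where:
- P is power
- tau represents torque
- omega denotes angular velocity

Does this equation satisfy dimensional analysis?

No

P (power) has dimensions [L^2 M T^-3].
tau (torque) has dimensions [L^2 M T^-2].
omega (angular velocity) has dimensions [T^-1].

Left side: [L^2 M T^-3]
Right side: [L^2 M T^-4]

The two sides have different dimensions, so the equation is NOT dimensionally consistent.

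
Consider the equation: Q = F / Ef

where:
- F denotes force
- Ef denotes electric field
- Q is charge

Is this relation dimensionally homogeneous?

Yes

F (force) has dimensions [L M T^-2].
Ef (electric field) has dimensions [I^-1 L M T^-3].
Q (charge) has dimensions [I T].

Left side: [I T]
Right side: [I T]

Both sides have the same dimensions, so the equation is dimensionally consistent.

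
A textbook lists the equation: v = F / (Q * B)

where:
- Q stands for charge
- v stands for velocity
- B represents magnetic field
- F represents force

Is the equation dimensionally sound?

Yes

Q (charge) has dimensions [I T].
v (velocity) has dimensions [L T^-1].
B (magnetic field) has dimensions [I^-1 M T^-2].
F (force) has dimensions [L M T^-2].

Left side: [L T^-1]
Right side: [L T^-1]

Both sides have the same dimensions, so the equation is dimensionally consistent.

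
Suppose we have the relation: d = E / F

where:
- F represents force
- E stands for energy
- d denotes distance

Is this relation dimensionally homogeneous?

Yes

F (force) has dimensions [L M T^-2].
E (energy) has dimensions [L^2 M T^-2].
d (distance) has dimensions [L].

Left side: [L]
Right side: [L]

Both sides have the same dimensions, so the equation is dimensionally consistent.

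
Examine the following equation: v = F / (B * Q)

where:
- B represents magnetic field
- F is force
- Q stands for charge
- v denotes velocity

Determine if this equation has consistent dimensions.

Yes

B (magnetic field) has dimensions [I^-1 M T^-2].
F (force) has dimensions [L M T^-2].
Q (charge) has dimensions [I T].
v (velocity) has dimensions [L T^-1].

Left side: [L T^-1]
Right side: [L T^-1]

Both sides have the same dimensions, so the equation is dimensionally consistent.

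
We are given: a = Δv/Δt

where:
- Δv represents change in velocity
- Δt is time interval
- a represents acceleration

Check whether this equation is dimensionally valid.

Yes

Δv (change in velocity) has dimensions [L T^-1].
Δt (time interval) has dimensions [T].
a (acceleration) has dimensions [L T^-2].

Left side: [L T^-2]
Right side: [L T^-2]

Both sides have the same dimensions, so the equation is dimensionally consistent.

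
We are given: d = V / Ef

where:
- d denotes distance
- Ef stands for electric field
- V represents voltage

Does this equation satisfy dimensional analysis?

Yes

d (distance) has dimensions [L].
Ef (electric field) has dimensions [I^-1 L M T^-3].
V (voltage) has dimensions [I^-1 L^2 M T^-3].

Left side: [L]
Right side: [L]

Both sides have the same dimensions, so the equation is dimensionally consistent.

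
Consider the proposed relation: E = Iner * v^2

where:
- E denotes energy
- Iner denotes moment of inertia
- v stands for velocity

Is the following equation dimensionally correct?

No

E (energy) has dimensions [L^2 M T^-2].
Iner (moment of inertia) has dimensions [L^2 M].
v (velocity) has dimensions [L T^-1].

Left side: [L^2 M T^-2]
Right side: [L^4 M T^-2]

The two sides have different dimensions, so the equation is NOT dimensionally consistent.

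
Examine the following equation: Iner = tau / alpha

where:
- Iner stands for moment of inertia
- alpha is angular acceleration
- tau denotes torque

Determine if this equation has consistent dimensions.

Yes

Iner (moment of inertia) has dimensions [L^2 M].
alpha (angular acceleration) has dimensions [T^-2].
tau (torque) has dimensions [L^2 M T^-2].

Left side: [L^2 M]
Right side: [L^2 M]

Both sides have the same dimensions, so the equation is dimensionally consistent.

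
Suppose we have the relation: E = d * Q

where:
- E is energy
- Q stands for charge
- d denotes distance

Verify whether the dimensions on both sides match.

No

E (energy) has dimensions [L^2 M T^-2].
Q (charge) has dimensions [I T].
d (distance) has dimensions [L].

Left side: [L^2 M T^-2]
Right side: [I L T]

The two sides have different dimensions, so the equation is NOT dimensionally consistent.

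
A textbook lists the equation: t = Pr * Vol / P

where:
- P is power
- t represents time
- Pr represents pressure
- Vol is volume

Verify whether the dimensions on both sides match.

Yes

P (power) has dimensions [L^2 M T^-3].
t (time) has dimensions [T].
Pr (pressure) has dimensions [L^-1 M T^-2].
Vol (volume) has dimensions [L^3].

Left side: [T]
Right side: [T]

Both sides have the same dimensions, so the equation is dimensionally consistent.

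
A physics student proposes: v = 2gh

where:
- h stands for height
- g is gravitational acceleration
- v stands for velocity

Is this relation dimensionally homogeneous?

No

h (height) has dimensions [L].
g (gravitational acceleration) has dimensions [L T^-2].
v (velocity) has dimensions [L T^-1].

Left side: [L T^-1]
Right side: [L^2 T^-2]

The two sides have different dimensions, so the equation is NOT dimensionally consistent.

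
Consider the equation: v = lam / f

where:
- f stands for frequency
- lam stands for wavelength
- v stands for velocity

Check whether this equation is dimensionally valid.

No

f (frequency) has dimensions [T^-1].
lam (wavelength) has dimensions [L].
v (velocity) has dimensions [L T^-1].

Left side: [L T^-1]
Right side: [L T]

The two sides have different dimensions, so the equation is NOT dimensionally consistent.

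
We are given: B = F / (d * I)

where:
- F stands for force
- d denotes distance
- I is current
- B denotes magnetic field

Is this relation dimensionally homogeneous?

Yes

F (force) has dimensions [L M T^-2].
d (distance) has dimensions [L].
I (current) has dimensions [I].
B (magnetic field) has dimensions [I^-1 M T^-2].

Left side: [I^-1 M T^-2]
Right side: [I^-1 M T^-2]

Both sides have the same dimensions, so the equation is dimensionally consistent.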